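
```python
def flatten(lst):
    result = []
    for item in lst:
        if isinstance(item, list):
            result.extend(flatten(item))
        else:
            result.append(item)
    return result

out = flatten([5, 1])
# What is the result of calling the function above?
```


flatten([5, 1])
Processing each element:
  5 is not a list -> append 5
  1 is not a list -> append 1
= [5, 1]


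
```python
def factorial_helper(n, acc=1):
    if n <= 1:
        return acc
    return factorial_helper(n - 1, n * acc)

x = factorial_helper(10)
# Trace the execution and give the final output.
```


factorial_helper(10, 1)
= factorial_helper(9, 10 * 1) = factorial_helper(9, 10)
= factorial_helper(8, 9 * 10) = factorial_helper(8, 90)
= factorial_helper(7, 8 * 90) = factorial_helper(7, 720)
= factorial_helper(6, 7 * 720) = factorial_helper(6, 5040)
= factorial_helper(5, 6 * 5040) = factorial_helper(5, 30240)
= factorial_helper(4, 5 * 30240) = factorial_helper(4, 151200)
= factorial_helper(3, 4 * 151200) = factorial_helper(3, 604800)
= factorial_helper(2, 3 * 604800) = factorial_helper(2, 1814400)
= factorial_helper(1, 2 * 1814400) = factorial_helper(1, 3628800)
n <= 1, return acc = 3628800


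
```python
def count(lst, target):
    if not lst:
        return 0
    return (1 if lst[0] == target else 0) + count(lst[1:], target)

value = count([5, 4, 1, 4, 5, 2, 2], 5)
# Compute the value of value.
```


count([5, 4, 1, 4, 5, 2, 2], 5)
lst[0]=5 == 5: 1 + count([4, 1, 4, 5, 2, 2], 5)
lst[0]=4 != 5: 0 + count([1, 4, 5, 2, 2], 5)
lst[0]=1 != 5: 0 + count([4, 5, 2, 2], 5)
lst[0]=4 != 5: 0 + count([5, 2, 2], 5)
lst[0]=5 == 5: 1 + count([2, 2], 5)
lst[0]=2 != 5: 0 + count([2], 5)
lst[0]=2 != 5: 0 + count([], 5)
= 2


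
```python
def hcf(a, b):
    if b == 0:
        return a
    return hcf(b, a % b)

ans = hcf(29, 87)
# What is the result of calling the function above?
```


hcf(29, 87)
= hcf(87, 29 % 87) = hcf(87, 29)
= hcf(29, 87 % 29) = hcf(29, 0)
b == 0, return a = 29


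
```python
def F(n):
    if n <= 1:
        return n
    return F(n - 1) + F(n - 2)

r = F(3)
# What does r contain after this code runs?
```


F(3)
= F(2) + F(1)
Computing bottom-up: F(0)=0, F(1)=1, F(2)=1, F(3)=2
= 2


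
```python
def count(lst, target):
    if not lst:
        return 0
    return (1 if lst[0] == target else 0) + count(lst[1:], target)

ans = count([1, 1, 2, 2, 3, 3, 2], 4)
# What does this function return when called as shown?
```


count([1, 1, 2, 2, 3, 3, 2], 4)
lst[0]=1 != 4: 0 + count([1, 2, 2, 3, 3, 2], 4)
lst[0]=1 != 4: 0 + count([2, 2, 3, 3, 2], 4)
lst[0]=2 != 4: 0 + count([2, 3, 3, 2], 4)
lst[0]=2 != 4: 0 + count([3, 3, 2], 4)
lst[0]=3 != 4: 0 + count([3, 2], 4)
lst[0]=3 != 4: 0 + count([2], 4)
lst[0]=2 != 4: 0 + count([], 4)
= 0


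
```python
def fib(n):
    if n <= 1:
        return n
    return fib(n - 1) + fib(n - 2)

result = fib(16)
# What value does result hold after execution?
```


fib(16)
= fib(15) + fib(14)
= (fib(14) + fib(13)) + fib(14)
Computing bottom-up: fib(0)=0, fib(1)=1, fib(2)=1, fib(3)=2, fib(4)=3, fib(5)=5, fib(6)=8, fib(7)=13, fib(8)=21, fib(9)=34, fib(10)=55, fib(11)=89, fib(12)=144, fib(13)=233, fib(14)=377, fib(15)=610, fib(16)=987
= 987


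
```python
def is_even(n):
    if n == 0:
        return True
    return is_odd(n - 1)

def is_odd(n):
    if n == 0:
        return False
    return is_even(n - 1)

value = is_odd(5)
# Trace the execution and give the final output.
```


is_odd(5)
= is_even(4)
= is_odd(3)
= is_even(2)
= is_odd(1)
= is_even(0)
n == 0: return True
= True


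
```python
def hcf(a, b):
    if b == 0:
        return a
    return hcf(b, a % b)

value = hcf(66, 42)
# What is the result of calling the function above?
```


hcf(66, 42)
= hcf(42, 66 % 42) = hcf(42, 24)
= hcf(24, 42 % 24) = hcf(24, 18)
= hcf(18, 24 % 18) = hcf(18, 6)
= hcf(6, 18 % 6) = hcf(6, 0)
b == 0, return a = 6


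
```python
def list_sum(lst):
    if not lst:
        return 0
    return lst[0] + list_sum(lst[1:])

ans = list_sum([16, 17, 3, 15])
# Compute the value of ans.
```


list_sum([16, 17, 3, 15])
= 16 + list_sum([17, 3, 15])
= 16 + 17 + list_sum([3, 15])
= 16 + 17 + 3 + list_sum([15])
= 16 + 17 + 3 + 15 + list_sum([])
= 16 + 17 + 3 + 15 + 0
= 51


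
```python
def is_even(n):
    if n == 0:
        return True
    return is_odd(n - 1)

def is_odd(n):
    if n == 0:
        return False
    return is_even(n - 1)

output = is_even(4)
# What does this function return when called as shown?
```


is_even(4)
= is_odd(3)
= is_even(2)
= is_odd(1)
= is_even(0)
n == 0: return True
= True


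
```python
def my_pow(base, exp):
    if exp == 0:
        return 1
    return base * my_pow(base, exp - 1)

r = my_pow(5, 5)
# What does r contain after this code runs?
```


my_pow(5, 5)
= 5 * my_pow(5, 4)
= 5 * 5 * my_pow(5, 3)
= 5 * 5 * 5 * my_pow(5, 2)
= 5 * 5 * 5 * 5 * my_pow(5, 1)
= 5 * 5 * 5 * 5 * 5 * my_pow(5, 0)
= 5 * 5 * 5 * 5 * 5 * 1
= 3125


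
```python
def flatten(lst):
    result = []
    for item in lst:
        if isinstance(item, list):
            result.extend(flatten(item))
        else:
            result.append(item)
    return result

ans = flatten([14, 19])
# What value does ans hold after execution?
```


flatten([14, 19])
Processing each element:
  14 is not a list -> append 14
  19 is not a list -> append 19
= [14, 19]


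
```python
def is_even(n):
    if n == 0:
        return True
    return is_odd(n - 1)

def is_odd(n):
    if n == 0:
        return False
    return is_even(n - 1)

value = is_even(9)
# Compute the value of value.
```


is_even(9)
= is_odd(8)
= is_even(7)
= is_odd(6)
= is_even(5)
= is_odd(4)
= is_even(3)
= is_odd(2)
= is_even(1)
= is_odd(0)
n == 0: return False
= False


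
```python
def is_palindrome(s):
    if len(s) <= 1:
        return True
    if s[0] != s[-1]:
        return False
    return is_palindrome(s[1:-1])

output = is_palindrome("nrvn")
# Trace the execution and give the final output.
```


is_palindrome("nrvn")
"nrvn": s[0]='n' == s[-1]='n' -> is_palindrome("rv")
"rv": s[0]='r' != s[-1]='v' -> False
= False


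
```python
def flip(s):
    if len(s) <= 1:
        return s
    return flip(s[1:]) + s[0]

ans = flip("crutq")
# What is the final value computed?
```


flip("crutq")
= flip("rutq") + "c"
= flip("utq") + "r" + "c"
= flip("tq") + "u" + "r" + "c"
= flip("q") + "t" + "u" + "r" + "c"
= "q" + "t" + "u" + "r" + "c"
= "qturc"


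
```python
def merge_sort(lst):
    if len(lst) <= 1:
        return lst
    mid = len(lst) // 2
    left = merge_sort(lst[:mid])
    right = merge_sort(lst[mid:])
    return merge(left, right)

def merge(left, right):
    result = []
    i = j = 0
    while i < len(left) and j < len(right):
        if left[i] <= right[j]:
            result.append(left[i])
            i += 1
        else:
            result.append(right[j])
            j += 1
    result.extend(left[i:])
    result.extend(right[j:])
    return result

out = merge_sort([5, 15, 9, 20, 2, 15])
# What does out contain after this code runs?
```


merge_sort([5, 15, 9, 20, 2, 15])
Split into [5, 15, 9] and [20, 2, 15]
Left sorted: [5, 9, 15]
Right sorted: [2, 15, 20]
Merge [5, 9, 15] and [2, 15, 20]
= [2, 5, 9, 15, 15, 20]


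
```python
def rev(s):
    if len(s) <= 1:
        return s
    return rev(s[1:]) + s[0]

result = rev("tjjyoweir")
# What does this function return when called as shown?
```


rev("tjjyoweir")
= rev("jjyoweir") + "t"
= rev("jyoweir") + "j" + "t"
= rev("yoweir") + "j" + "j" + "t"
= rev("oweir") + "y" + "j" + "j" + "t"
= rev("weir") + "o" + "y" + "j" + "j" + "t"
= rev("eir") + "w" + "o" + "y" + "j" + "j" + "t"
= rev("ir") + "e" + "w" + "o" + "y" + "j" + "j" + "t"
= rev("r") + "i" + "e" + "w" + "o" + "y" + "j" + "j" + "t"
= "r" + "i" + "e" + "w" + "o" + "y" + "j" + "j" + "t"
= "riewoyjjt"


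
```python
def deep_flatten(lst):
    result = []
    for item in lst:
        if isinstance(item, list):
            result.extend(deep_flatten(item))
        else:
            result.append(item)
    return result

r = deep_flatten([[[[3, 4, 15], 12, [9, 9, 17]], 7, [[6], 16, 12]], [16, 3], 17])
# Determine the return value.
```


deep_flatten([[[[3, 4, 15], 12, [9, 9, 17]], 7, [[6], 16, 12]], [16, 3], 17])
Processing each element:
  [[[3, 4, 15], 12, [9, 9, 17]], 7, [[6], 16, 12]] is a list -> deep_flatten recursively -> [3, 4, 15, 12, 9, 9, 17, 7, 6, 16, 12]
  [16, 3] is a list -> deep_flatten recursively -> [16, 3]
  17 is not a list -> append 17
= [3, 4, 15, 12, 9, 9, 17, 7, 6, 16, 12, 16, 3, 17]


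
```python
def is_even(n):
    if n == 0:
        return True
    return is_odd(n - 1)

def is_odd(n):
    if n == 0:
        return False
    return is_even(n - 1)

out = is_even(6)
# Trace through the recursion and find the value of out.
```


is_even(6)
= is_odd(5)
= is_even(4)
= is_odd(3)
= is_even(2)
= is_odd(1)
= is_even(0)
n == 0: return True
= True


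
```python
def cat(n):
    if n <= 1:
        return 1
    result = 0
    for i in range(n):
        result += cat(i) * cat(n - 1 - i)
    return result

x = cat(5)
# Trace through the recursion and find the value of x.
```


cat(5)
= sum of cat(i) * cat(5-1-i) for i in 0..4
First compute sub-values bottom-up:
  cat(0) = 1, cat(1) = 1
  cat(2) = 1*1 + 1*1 = 2
  cat(3) = 1*2 + 1*1 + 2*1 = 5
  cat(4) = 1*5 + 1*2 + 2*1 + 5*1 = 14
Now cat(5):
  cat(0)*cat(4) = 1*14 = 14
  cat(1)*cat(3) = 1*5 = 5
  cat(2)*cat(2) = 2*2 = 4
  cat(3)*cat(1) = 5*1 = 5
  cat(4)*cat(0) = 14*1 = 14
= 14 + 5 + 4 + 5 + 14
= 42


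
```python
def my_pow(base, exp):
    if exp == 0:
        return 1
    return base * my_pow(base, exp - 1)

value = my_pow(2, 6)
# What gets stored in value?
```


my_pow(2, 6)
= 2 * my_pow(2, 5)
= 2 * 2 * my_pow(2, 4)
= 2 * 2 * 2 * my_pow(2, 3)
= 2 * 2 * 2 * 2 * my_pow(2, 2)
= 2 * 2 * 2 * 2 * 2 * my_pow(2, 1)
= 2 * 2 * 2 * 2 * 2 * 2 * my_pow(2, 0)
= 2 * 2 * 2 * 2 * 2 * 2 * 1
= 64


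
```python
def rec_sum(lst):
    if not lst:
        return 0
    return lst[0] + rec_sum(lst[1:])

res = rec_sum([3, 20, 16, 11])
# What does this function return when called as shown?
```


rec_sum([3, 20, 16, 11])
= 3 + rec_sum([20, 16, 11])
= 3 + 20 + rec_sum([16, 11])
= 3 + 20 + 16 + rec_sum([11])
= 3 + 20 + 16 + 11 + rec_sum([])
= 3 + 20 + 16 + 11 + 0
= 50


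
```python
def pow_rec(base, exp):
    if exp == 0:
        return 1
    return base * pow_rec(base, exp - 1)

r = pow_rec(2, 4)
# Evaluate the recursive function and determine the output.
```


pow_rec(2, 4)
= 2 * pow_rec(2, 3)
= 2 * 2 * pow_rec(2, 2)
= 2 * 2 * 2 * pow_rec(2, 1)
= 2 * 2 * 2 * 2 * pow_rec(2, 0)
= 2 * 2 * 2 * 2 * 1
= 16


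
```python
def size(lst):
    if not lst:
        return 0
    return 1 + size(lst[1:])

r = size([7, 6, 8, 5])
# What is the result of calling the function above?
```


size([7, 6, 8, 5])
= 1 + size([6, 8, 5])
= 1 + 1 + size([8, 5])
= 1 + 1 + 1 + size([5])
= 1 + 1 + 1 + 1 + size([])
= 1 + 1 + 1 + 1 + 0
= 4


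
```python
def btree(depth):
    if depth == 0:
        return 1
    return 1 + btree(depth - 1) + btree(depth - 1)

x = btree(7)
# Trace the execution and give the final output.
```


btree(7)
= 1 + btree(6) + btree(6)
= 1 + 2 * btree(6)
btree(k) = 2^(k+1) - 1
btree(0) = 1
btree(1) = 3
btree(2) = 7
btree(3) = 15
btree(4) = 31
btree(7) = 2^8 - 1 = 255


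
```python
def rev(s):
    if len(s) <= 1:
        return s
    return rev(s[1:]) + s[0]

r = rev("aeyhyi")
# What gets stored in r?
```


rev("aeyhyi")
= rev("eyhyi") + "a"
= rev("yhyi") + "e" + "a"
= rev("hyi") + "y" + "e" + "a"
= rev("yi") + "h" + "y" + "e" + "a"
= rev("i") + "y" + "h" + "y" + "e" + "a"
= "i" + "y" + "h" + "y" + "e" + "a"
= "iyhyea"


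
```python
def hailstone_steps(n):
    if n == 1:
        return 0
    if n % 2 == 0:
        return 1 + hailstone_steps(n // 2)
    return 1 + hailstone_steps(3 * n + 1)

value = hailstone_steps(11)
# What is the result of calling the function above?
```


hailstone_steps(11)
11 is odd -> 3*11+1 = 34 -> hailstone_steps(34)
34 is even -> hailstone_steps(17)
17 is odd -> 3*17+1 = 52 -> hailstone_steps(52)
52 is even -> hailstone_steps(26)
26 is even -> hailstone_steps(13)
13 is odd -> 3*13+1 = 40 -> hailstone_steps(40)
40 is even -> hailstone_steps(20)
20 is even -> hailstone_steps(10)
10 is even -> hailstone_steps(5)
5 is odd -> 3*5+1 = 16 -> hailstone_steps(16)
16 is even -> hailstone_steps(8)
8 is even -> hailstone_steps(4)
4 is even -> hailstone_steps(2)
2 is even -> hailstone_steps(1)
Reached 1 after 14 steps
= 14


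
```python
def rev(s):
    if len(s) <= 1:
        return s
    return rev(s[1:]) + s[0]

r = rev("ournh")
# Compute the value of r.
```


rev("ournh")
= rev("urnh") + "o"
= rev("rnh") + "u" + "o"
= rev("nh") + "r" + "u" + "o"
= rev("h") + "n" + "r" + "u" + "o"
= "h" + "n" + "r" + "u" + "o"
= "hnruo"


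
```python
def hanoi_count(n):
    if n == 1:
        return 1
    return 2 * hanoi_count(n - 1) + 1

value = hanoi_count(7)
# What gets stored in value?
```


hanoi_count(7)
= 2 * hanoi_count(6) + 1
= 2 * (2 * hanoi_count(5) + 1) + 1
= 2 * (2 * (2 * hanoi_count(4) + 1) + 1) + 1
= 2 * (2 * (2 * (2 * hanoi_count(3) + 1) + 1) + 1) + 1
= 2 * (2 * (2 * (2 * (2 * hanoi_count(2) + 1) + 1) + 1) + 1) + 1
= 2 * (2 * (2 * (2 * (2 * (2 * hanoi_count(1) + 1) + 1) + 1) + 1) + 1) + 1
Now compute bottom-up:
hanoi_count(1) = 1
hanoi_count(2) = 2 * 1 + 1 = 3
hanoi_count(3) = 2 * 3 + 1 = 7
hanoi_count(4) = 2 * 7 + 1 = 15
hanoi_count(5) = 2 * 15 + 1 = 31
hanoi_count(6) = 2 * 31 + 1 = 63
hanoi_count(7) = 2 * 63 + 1 = 127
= 127


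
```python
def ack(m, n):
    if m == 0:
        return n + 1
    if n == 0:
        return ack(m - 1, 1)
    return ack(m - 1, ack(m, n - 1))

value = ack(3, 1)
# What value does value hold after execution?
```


ack(3, 1)
= ack(2, ack(3, 0))
First compute ack(3, 0) = 5
= ack(2, 5)
= 13


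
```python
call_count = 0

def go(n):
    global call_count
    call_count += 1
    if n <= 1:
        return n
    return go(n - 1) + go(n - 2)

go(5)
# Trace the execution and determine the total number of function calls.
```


go(5) calls go(4) and go(3); each non-base call branches into two more.
Let C(k) = total number of calls made by go(k), including the call to go(k) itself.
Base cases: C(0) = 1, C(1) = 1
Recurrence: C(k) = 1 + C(k-1) + C(k-2)
  C(2) = 1 + C(1) + C(0) = 1 + 1 + 1 = 3
  C(3) = 1 + C(2) + C(1) = 1 + 3 + 1 = 5
  C(4) = 1 + C(3) + C(2) = 1 + 5 + 3 = 9
  C(5) = 1 + C(4) + C(3) = 1 + 9 + 5 = 15
Total calls = C(5) = 15


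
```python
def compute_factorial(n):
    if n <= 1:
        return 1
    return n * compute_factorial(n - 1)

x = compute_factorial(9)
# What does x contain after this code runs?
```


compute_factorial(9)
= 9 * compute_factorial(8)
= 9 * 8 * compute_factorial(7)
= 9 * 8 * 7 * compute_factorial(6)
= 9 * 8 * 7 * 6 * compute_factorial(5)
= 9 * 8 * 7 * 6 * 5 * compute_factorial(4)
= 9 * 8 * 7 * 6 * 5 * 4 * compute_factorial(3)
= 9 * 8 * 7 * 6 * 5 * 4 * 3 * compute_factorial(2)
= 9 * 8 * 7 * 6 * 5 * 4 * 3 * 2 * compute_factorial(1)
= 9 * 8 * 7 * 6 * 5 * 4 * 3 * 2 * 1
= 362880


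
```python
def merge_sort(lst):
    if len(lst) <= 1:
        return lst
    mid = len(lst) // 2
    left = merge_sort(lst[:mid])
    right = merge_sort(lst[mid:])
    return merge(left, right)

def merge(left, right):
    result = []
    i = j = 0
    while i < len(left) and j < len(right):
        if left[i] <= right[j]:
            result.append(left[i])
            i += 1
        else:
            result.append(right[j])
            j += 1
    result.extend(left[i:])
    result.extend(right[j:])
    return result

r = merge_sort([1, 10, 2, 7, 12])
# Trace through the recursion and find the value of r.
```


merge_sort([1, 10, 2, 7, 12])
Split into [1, 10] and [2, 7, 12]
Left sorted: [1, 10]
Right sorted: [2, 7, 12]
Merge [1, 10] and [2, 7, 12]
= [1, 2, 7, 10, 12]


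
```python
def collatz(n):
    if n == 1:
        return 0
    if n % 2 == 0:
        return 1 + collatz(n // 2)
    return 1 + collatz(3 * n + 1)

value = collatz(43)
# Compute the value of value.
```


collatz(43)
43 is odd -> 3*43+1 = 130 -> collatz(130)
130 is even -> collatz(65)
65 is odd -> 3*65+1 = 196 -> collatz(196)
196 is even -> collatz(98)
98 is even -> collatz(49)
49 is odd -> 3*49+1 = 148 -> collatz(148)
148 is even -> collatz(74)
74 is even -> collatz(37)
37 is odd -> 3*37+1 = 112 -> collatz(112)
112 is even -> collatz(56)
56 is even -> collatz(28)
28 is even -> collatz(14)
14 is even -> collatz(7)
7 is odd -> 3*7+1 = 22 -> collatz(22)
22 is even -> collatz(11)
11 is odd -> 3*11+1 = 34 -> collatz(34)
34 is even -> collatz(17)
17 is odd -> 3*17+1 = 52 -> collatz(52)
52 is even -> collatz(26)
26 is even -> collatz(13)
13 is odd -> 3*13+1 = 40 -> collatz(40)
40 is even -> collatz(20)
20 is even -> collatz(10)
10 is even -> collatz(5)
5 is odd -> 3*5+1 = 16 -> collatz(16)
16 is even -> collatz(8)
8 is even -> collatz(4)
4 is even -> collatz(2)
2 is even -> collatz(1)
Reached 1 after 29 steps
= 29


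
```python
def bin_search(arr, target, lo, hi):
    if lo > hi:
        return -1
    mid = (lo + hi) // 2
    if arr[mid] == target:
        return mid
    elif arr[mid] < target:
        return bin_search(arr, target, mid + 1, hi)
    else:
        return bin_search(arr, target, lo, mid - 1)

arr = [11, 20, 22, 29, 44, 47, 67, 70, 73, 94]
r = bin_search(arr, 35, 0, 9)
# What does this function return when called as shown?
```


bin_search(arr, 35, 0, 9)
lo=0, hi=9, mid=4, arr[mid]=44
44 > 35, search left half
lo=0, hi=3, mid=1, arr[mid]=20
20 < 35, search right half
lo=2, hi=3, mid=2, arr[mid]=22
22 < 35, search right half
lo=3, hi=3, mid=3, arr[mid]=29
29 < 35, search right half
lo > hi, target not found, return -1
= -1


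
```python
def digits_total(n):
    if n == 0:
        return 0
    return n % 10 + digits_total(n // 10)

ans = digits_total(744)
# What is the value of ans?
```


digits_total(744)
= 4 + digits_total(74)
= 4 + 4 + digits_total(7)
= 4 + 4 + 7 + digits_total(0)
= 4 + 4 + 7 + 0
= 15


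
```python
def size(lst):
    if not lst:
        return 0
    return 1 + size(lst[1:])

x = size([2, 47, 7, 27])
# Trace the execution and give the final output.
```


size([2, 47, 7, 27])
= 1 + size([47, 7, 27])
= 1 + 1 + size([7, 27])
= 1 + 1 + 1 + size([27])
= 1 + 1 + 1 + 1 + size([])
= 1 + 1 + 1 + 1 + 0
= 4


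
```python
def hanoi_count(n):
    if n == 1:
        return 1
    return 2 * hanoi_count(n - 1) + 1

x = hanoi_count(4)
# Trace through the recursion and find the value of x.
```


hanoi_count(4)
= 2 * hanoi_count(3) + 1
= 2 * (2 * hanoi_count(2) + 1) + 1
= 2 * (2 * (2 * hanoi_count(1) + 1) + 1) + 1
Now compute bottom-up:
hanoi_count(1) = 1
hanoi_count(2) = 2 * 1 + 1 = 3
hanoi_count(3) = 2 * 3 + 1 = 7
hanoi_count(4) = 2 * 7 + 1 = 15
= 15


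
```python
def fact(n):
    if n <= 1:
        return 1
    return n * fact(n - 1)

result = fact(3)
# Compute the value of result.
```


fact(3)
= 3 * fact(2)
= 3 * 2 * fact(1)
= 3 * 2 * 1
= 6


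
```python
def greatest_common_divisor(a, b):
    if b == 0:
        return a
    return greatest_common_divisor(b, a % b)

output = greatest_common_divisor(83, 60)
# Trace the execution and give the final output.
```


greatest_common_divisor(83, 60)
= greatest_common_divisor(60, 83 % 60) = greatest_common_divisor(60, 23)
= greatest_common_divisor(23, 60 % 23) = greatest_common_divisor(23, 14)
= greatest_common_divisor(14, 23 % 14) = greatest_common_divisor(14, 9)
= greatest_common_divisor(9, 14 % 9) = greatest_common_divisor(9, 5)
= greatest_common_divisor(5, 9 % 5) = greatest_common_divisor(5, 4)
= greatest_common_divisor(4, 5 % 4) = greatest_common_divisor(4, 1)
= greatest_common_divisor(1, 4 % 1) = greatest_common_divisor(1, 0)
b == 0, return a = 1


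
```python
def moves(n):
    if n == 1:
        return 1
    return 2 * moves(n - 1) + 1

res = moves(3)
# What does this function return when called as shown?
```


moves(3)
= 2 * moves(2) + 1
= 2 * (2 * moves(1) + 1) + 1
Now compute bottom-up:
moves(1) = 1
moves(2) = 2 * 1 + 1 = 3
moves(3) = 2 * 3 + 1 = 7
= 7


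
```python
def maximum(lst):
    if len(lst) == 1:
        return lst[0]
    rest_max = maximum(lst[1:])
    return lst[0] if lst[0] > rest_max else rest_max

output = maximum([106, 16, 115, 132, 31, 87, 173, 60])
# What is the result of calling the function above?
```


maximum([106, 16, 115, 132, 31, 87, 173, 60])
= compare 106 with maximum([16, 115, 132, 31, 87, 173, 60])
= compare 16 with maximum([115, 132, 31, 87, 173, 60])
= compare 115 with maximum([132, 31, 87, 173, 60])
= compare 132 with maximum([31, 87, 173, 60])
= compare 31 with maximum([87, 173, 60])
= compare 87 with maximum([173, 60])
= compare 173 with maximum([60])
Base: maximum([60]) = 60
compare 173 with 60: max = 173
compare 87 with 173: max = 173
compare 31 with 173: max = 173
compare 132 with 173: max = 173
compare 115 with 173: max = 173
compare 16 with 173: max = 173
compare 106 with 173: max = 173
= 173


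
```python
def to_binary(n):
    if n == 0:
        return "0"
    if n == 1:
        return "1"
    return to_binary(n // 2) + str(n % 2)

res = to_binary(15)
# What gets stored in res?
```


to_binary(15)
= to_binary(7) + "1"
= to_binary(3) + "1" + "1"
= to_binary(1) + "1" + "1" + "1"
= "1" + "1" + "1" + "1"
= "1111"


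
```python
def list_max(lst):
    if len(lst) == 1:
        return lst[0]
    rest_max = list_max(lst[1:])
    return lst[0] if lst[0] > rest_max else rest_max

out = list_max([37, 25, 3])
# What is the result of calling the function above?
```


list_max([37, 25, 3])
= compare 37 with list_max([25, 3])
= compare 25 with list_max([3])
Base: list_max([3]) = 3
compare 25 with 3: max = 25
compare 37 with 25: max = 37
= 37


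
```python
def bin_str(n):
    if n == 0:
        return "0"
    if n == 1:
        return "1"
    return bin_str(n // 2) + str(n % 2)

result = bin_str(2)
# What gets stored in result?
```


bin_str(2)
= bin_str(1) + "0"
= "1" + "0"
= "10"


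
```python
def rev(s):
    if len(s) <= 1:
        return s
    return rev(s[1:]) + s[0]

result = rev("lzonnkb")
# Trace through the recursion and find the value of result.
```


rev("lzonnkb")
= rev("zonnkb") + "l"
= rev("onnkb") + "z" + "l"
= rev("nnkb") + "o" + "z" + "l"
= rev("nkb") + "n" + "o" + "z" + "l"
= rev("kb") + "n" + "n" + "o" + "z" + "l"
= rev("b") + "k" + "n" + "n" + "o" + "z" + "l"
= "b" + "k" + "n" + "n" + "o" + "z" + "l"
= "bknnozl"


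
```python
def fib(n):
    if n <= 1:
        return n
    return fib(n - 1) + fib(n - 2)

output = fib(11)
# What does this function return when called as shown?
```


fib(11)
= fib(10) + fib(9)
= (fib(9) + fib(8)) + fib(9)
Computing bottom-up: fib(0)=0, fib(1)=1, fib(2)=1, fib(3)=2, fib(4)=3, fib(5)=5, fib(6)=8, fib(7)=13, fib(8)=21, fib(9)=34, fib(10)=55, fib(11)=89
= 89


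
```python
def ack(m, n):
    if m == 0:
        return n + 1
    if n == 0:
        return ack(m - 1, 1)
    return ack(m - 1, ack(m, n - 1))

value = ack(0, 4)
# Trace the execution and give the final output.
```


ack(0, 4)
m == 0: return 4 + 1 = 5
= 5


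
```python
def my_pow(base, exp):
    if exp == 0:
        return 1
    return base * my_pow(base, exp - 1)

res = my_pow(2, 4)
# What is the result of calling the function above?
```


my_pow(2, 4)
= 2 * my_pow(2, 3)
= 2 * 2 * my_pow(2, 2)
= 2 * 2 * 2 * my_pow(2, 1)
= 2 * 2 * 2 * 2 * my_pow(2, 0)
= 2 * 2 * 2 * 2 * 1
= 16


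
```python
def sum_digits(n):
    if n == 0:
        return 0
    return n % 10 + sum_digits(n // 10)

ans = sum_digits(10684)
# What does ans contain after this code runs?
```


sum_digits(10684)
= 4 + sum_digits(1068)
= 4 + 8 + sum_digits(106)
= 4 + 8 + 6 + sum_digits(10)
= 4 + 8 + 6 + 0 + sum_digits(1)
= 4 + 8 + 6 + 0 + 1 + sum_digits(0)
= 4 + 8 + 6 + 0 + 1 + 0
= 19


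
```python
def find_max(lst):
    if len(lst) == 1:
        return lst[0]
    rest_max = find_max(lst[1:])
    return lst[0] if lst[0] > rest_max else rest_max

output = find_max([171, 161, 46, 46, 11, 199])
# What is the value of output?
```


find_max([171, 161, 46, 46, 11, 199])
= compare 171 with find_max([161, 46, 46, 11, 199])
= compare 161 with find_max([46, 46, 11, 199])
= compare 46 with find_max([46, 11, 199])
= compare 46 with find_max([11, 199])
= compare 11 with find_max([199])
Base: find_max([199]) = 199
compare 11 with 199: max = 199
compare 46 with 199: max = 199
compare 46 with 199: max = 199
compare 161 with 199: max = 199
compare 171 with 199: max = 199
= 199


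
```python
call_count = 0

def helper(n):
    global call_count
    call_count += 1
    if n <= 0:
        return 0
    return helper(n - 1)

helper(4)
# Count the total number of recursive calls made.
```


helper(4) calls helper(3) calls ... calls helper(0)
Total calls: 4 + 1 (for base case) = 5


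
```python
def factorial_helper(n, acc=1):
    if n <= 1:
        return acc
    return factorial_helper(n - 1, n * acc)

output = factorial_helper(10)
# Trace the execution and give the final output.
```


factorial_helper(10, 1)
= factorial_helper(9, 10 * 1) = factorial_helper(9, 10)
= factorial_helper(8, 9 * 10) = factorial_helper(8, 90)
= factorial_helper(7, 8 * 90) = factorial_helper(7, 720)
= factorial_helper(6, 7 * 720) = factorial_helper(6, 5040)
= factorial_helper(5, 6 * 5040) = factorial_helper(5, 30240)
= factorial_helper(4, 5 * 30240) = factorial_helper(4, 151200)
= factorial_helper(3, 4 * 151200) = factorial_helper(3, 604800)
= factorial_helper(2, 3 * 604800) = factorial_helper(2, 1814400)
= factorial_helper(1, 2 * 1814400) = factorial_helper(1, 3628800)
n <= 1, return acc = 3628800


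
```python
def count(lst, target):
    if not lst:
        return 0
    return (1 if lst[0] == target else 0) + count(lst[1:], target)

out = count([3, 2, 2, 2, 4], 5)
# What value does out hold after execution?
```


count([3, 2, 2, 2, 4], 5)
lst[0]=3 != 5: 0 + count([2, 2, 2, 4], 5)
lst[0]=2 != 5: 0 + count([2, 2, 4], 5)
lst[0]=2 != 5: 0 + count([2, 4], 5)
lst[0]=2 != 5: 0 + count([4], 5)
lst[0]=4 != 5: 0 + count([], 5)
= 0


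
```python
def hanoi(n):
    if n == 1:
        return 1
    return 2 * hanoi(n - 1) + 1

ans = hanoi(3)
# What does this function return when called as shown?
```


hanoi(3)
= 2 * hanoi(2) + 1
= 2 * (2 * hanoi(1) + 1) + 1
Now compute bottom-up:
hanoi(1) = 1
hanoi(2) = 2 * 1 + 1 = 3
hanoi(3) = 2 * 3 + 1 = 7
= 7


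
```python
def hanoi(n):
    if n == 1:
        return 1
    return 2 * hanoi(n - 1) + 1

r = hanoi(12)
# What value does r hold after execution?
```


hanoi(12)
= 2 * hanoi(11) + 1
= 2 * (2 * hanoi(10) + 1) + 1
= 2 * (2 * (2 * hanoi(9) + 1) + 1) + 1
= 2 * (2 * (2 * (2 * hanoi(8) + 1) + 1) + 1) + 1
= 2 * (2 * (2 * (2 * (2 * hanoi(7) + 1) + 1) + 1) + 1) + 1
= 2 * (2 * (2 * (2 * (2 * (2 * hanoi(6) + 1) + 1) + 1) + 1) + 1) + 1
= 2 * (2 * (2 * (2 * (2 * (2 * (2 * hanoi(5) + 1) + 1) + 1) + 1) + 1) + 1) + 1
= 2 * (2 * (2 * (2 * (2 * (2 * (2 * (2 * hanoi(4) + 1) + 1) + 1) + 1) + 1) + 1) + 1) + 1
= 2 * (2 * (2 * (2 * (2 * (2 * (2 * (2 * (2 * hanoi(3) + 1) + 1) + 1) + 1) + 1) + 1) + 1) + 1) + 1
= 2 * (2 * (2 * (2 * (2 * (2 * (2 * (2 * (2 * (2 * hanoi(2) + 1) + 1) + 1) + 1) + 1) + 1) + 1) + 1) + 1) + 1
= 2 * (2 * (2 * (2 * (2 * (2 * (2 * (2 * (2 * (2 * (2 * hanoi(1) + 1) + 1) + 1) + 1) + 1) + 1) + 1) + 1) + 1) + 1) + 1
Now compute bottom-up:
hanoi(1) = 1
hanoi(2) = 2 * 1 + 1 = 3
hanoi(3) = 2 * 3 + 1 = 7
hanoi(4) = 2 * 7 + 1 = 15
hanoi(5) = 2 * 15 + 1 = 31
hanoi(6) = 2 * 31 + 1 = 63
hanoi(7) = 2 * 63 + 1 = 127
hanoi(8) = 2 * 127 + 1 = 255
hanoi(9) = 2 * 255 + 1 = 511
hanoi(10) = 2 * 511 + 1 = 1023
hanoi(11) = 2 * 1023 + 1 = 2047
hanoi(12) = 2 * 2047 + 1 = 4095
= 4095


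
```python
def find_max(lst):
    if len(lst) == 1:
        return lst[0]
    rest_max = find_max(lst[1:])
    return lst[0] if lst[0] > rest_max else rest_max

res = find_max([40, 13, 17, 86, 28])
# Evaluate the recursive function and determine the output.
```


find_max([40, 13, 17, 86, 28])
= compare 40 with find_max([13, 17, 86, 28])
= compare 13 with find_max([17, 86, 28])
= compare 17 with find_max([86, 28])
= compare 86 with find_max([28])
Base: find_max([28]) = 28
compare 86 with 28: max = 86
compare 17 with 86: max = 86
compare 13 with 86: max = 86
compare 40 with 86: max = 86
= 86


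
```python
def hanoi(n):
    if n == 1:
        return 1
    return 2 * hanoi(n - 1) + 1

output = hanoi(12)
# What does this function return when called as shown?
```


hanoi(12)
= 2 * hanoi(11) + 1
= 2 * (2 * hanoi(10) + 1) + 1
= 2 * (2 * (2 * hanoi(9) + 1) + 1) + 1
= 2 * (2 * (2 * (2 * hanoi(8) + 1) + 1) + 1) + 1
= 2 * (2 * (2 * (2 * (2 * hanoi(7) + 1) + 1) + 1) + 1) + 1
= 2 * (2 * (2 * (2 * (2 * (2 * hanoi(6) + 1) + 1) + 1) + 1) + 1) + 1
= 2 * (2 * (2 * (2 * (2 * (2 * (2 * hanoi(5) + 1) + 1) + 1) + 1) + 1) + 1) + 1
= 2 * (2 * (2 * (2 * (2 * (2 * (2 * (2 * hanoi(4) + 1) + 1) + 1) + 1) + 1) + 1) + 1) + 1
= 2 * (2 * (2 * (2 * (2 * (2 * (2 * (2 * (2 * hanoi(3) + 1) + 1) + 1) + 1) + 1) + 1) + 1) + 1) + 1
= 2 * (2 * (2 * (2 * (2 * (2 * (2 * (2 * (2 * (2 * hanoi(2) + 1) + 1) + 1) + 1) + 1) + 1) + 1) + 1) + 1) + 1
= 2 * (2 * (2 * (2 * (2 * (2 * (2 * (2 * (2 * (2 * (2 * hanoi(1) + 1) + 1) + 1) + 1) + 1) + 1) + 1) + 1) + 1) + 1) + 1
Now compute bottom-up:
hanoi(1) = 1
hanoi(2) = 2 * 1 + 1 = 3
hanoi(3) = 2 * 3 + 1 = 7
hanoi(4) = 2 * 7 + 1 = 15
hanoi(5) = 2 * 15 + 1 = 31
hanoi(6) = 2 * 31 + 1 = 63
hanoi(7) = 2 * 63 + 1 = 127
hanoi(8) = 2 * 127 + 1 = 255
hanoi(9) = 2 * 255 + 1 = 511
hanoi(10) = 2 * 511 + 1 = 1023
hanoi(11) = 2 * 1023 + 1 = 2047
hanoi(12) = 2 * 2047 + 1 = 4095
= 4095


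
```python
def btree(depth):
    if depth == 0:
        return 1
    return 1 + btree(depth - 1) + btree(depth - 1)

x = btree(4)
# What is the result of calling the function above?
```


btree(4)
= 1 + btree(3) + btree(3)
= 1 + 2 * btree(3)
btree(k) = 2^(k+1) - 1
btree(0) = 1
btree(1) = 3
btree(2) = 7
btree(3) = 15
btree(4) = 31
btree(4) = 2^5 - 1 = 31


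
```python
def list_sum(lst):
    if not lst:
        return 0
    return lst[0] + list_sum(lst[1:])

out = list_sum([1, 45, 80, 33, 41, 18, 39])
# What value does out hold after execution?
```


list_sum([1, 45, 80, 33, 41, 18, 39])
= 1 + list_sum([45, 80, 33, 41, 18, 39])
= 1 + 45 + list_sum([80, 33, 41, 18, 39])
= 1 + 45 + 80 + list_sum([33, 41, 18, 39])
= 1 + 45 + 80 + 33 + list_sum([41, 18, 39])
= 1 + 45 + 80 + 33 + 41 + list_sum([18, 39])
= 1 + 45 + 80 + 33 + 41 + 18 + list_sum([39])
= 1 + 45 + 80 + 33 + 41 + 18 + 39 + list_sum([])
= 1 + 45 + 80 + 33 + 41 + 18 + 39 + 0
= 257


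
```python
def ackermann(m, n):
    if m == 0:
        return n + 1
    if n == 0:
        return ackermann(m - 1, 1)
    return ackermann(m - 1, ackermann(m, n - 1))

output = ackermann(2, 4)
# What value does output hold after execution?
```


ackermann(2, 4)
= ackermann(1, ackermann(2, 3))
First compute ackermann(2, 3) = 9
= ackermann(1, 9)
= 11


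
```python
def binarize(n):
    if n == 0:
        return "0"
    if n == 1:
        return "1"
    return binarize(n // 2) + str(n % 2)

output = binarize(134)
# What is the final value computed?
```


binarize(134)
= binarize(67) + "0"
= binarize(33) + "1" + "0"
= binarize(16) + "1" + "1" + "0"
= binarize(8) + "0" + "1" + "1" + "0"
= binarize(4) + "0" + "0" + "1" + "1" + "0"
= binarize(2) + "0" + "0" + "0" + "1" + "1" + "0"
= binarize(1) + "0" + "0" + "0" + "0" + "1" + "1" + "0"
= "1" + "0" + "0" + "0" + "0" + "1" + "1" + "0"
= "10000110"


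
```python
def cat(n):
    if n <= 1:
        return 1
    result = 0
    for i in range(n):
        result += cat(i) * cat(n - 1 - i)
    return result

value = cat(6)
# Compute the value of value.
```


cat(6)
= sum of cat(i) * cat(6-1-i) for i in 0..5
First compute sub-values bottom-up:
  cat(0) = 1, cat(1) = 1
  cat(2) = 1*1 + 1*1 = 2
  cat(3) = 1*2 + 1*1 + 2*1 = 5
  cat(4) = 1*5 + 1*2 + 2*1 + 5*1 = 14
  cat(5) = 1*14 + 1*5 + 2*2 + 5*1 + 14*1 = 42
Now cat(6):
  cat(0)*cat(5) = 1*42 = 42
  cat(1)*cat(4) = 1*14 = 14
  cat(2)*cat(3) = 2*5 = 10
  cat(3)*cat(2) = 5*2 = 10
  cat(4)*cat(1) = 14*1 = 14
  cat(5)*cat(0) = 42*1 = 42
= 42 + 14 + 10 + 10 + 14 + 42
= 132


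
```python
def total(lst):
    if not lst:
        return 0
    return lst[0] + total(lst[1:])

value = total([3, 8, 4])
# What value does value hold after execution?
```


total([3, 8, 4])
= 3 + total([8, 4])
= 3 + 8 + total([4])
= 3 + 8 + 4 + total([])
= 3 + 8 + 4 + 0
= 15


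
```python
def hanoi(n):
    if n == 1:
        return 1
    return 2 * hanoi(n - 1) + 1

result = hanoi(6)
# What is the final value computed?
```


hanoi(6)
= 2 * hanoi(5) + 1
= 2 * (2 * hanoi(4) + 1) + 1
= 2 * (2 * (2 * hanoi(3) + 1) + 1) + 1
= 2 * (2 * (2 * (2 * hanoi(2) + 1) + 1) + 1) + 1
= 2 * (2 * (2 * (2 * (2 * hanoi(1) + 1) + 1) + 1) + 1) + 1
Now compute bottom-up:
hanoi(1) = 1
hanoi(2) = 2 * 1 + 1 = 3
hanoi(3) = 2 * 3 + 1 = 7
hanoi(4) = 2 * 7 + 1 = 15
hanoi(5) = 2 * 15 + 1 = 31
hanoi(6) = 2 * 31 + 1 = 63
= 63


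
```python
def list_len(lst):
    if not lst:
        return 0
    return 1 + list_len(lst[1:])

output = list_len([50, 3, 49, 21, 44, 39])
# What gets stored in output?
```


list_len([50, 3, 49, 21, 44, 39])
= 1 + list_len([3, 49, 21, 44, 39])
= 1 + 1 + list_len([49, 21, 44, 39])
= 1 + 1 + 1 + list_len([21, 44, 39])
= 1 + 1 + 1 + 1 + list_len([44, 39])
= 1 + 1 + 1 + 1 + 1 + list_len([39])
= 1 + 1 + 1 + 1 + 1 + 1 + list_len([])
= 1 + 1 + 1 + 1 + 1 + 1 + 0
= 6


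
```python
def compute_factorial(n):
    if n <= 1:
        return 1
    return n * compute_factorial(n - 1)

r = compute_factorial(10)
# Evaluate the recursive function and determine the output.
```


compute_factorial(10)
= 10 * compute_factorial(9)
= 10 * 9 * compute_factorial(8)
= 10 * 9 * 8 * compute_factorial(7)
= 10 * 9 * 8 * 7 * compute_factorial(6)
= 10 * 9 * 8 * 7 * 6 * compute_factorial(5)
= 10 * 9 * 8 * 7 * 6 * 5 * compute_factorial(4)
= 10 * 9 * 8 * 7 * 6 * 5 * 4 * compute_factorial(3)
= 10 * 9 * 8 * 7 * 6 * 5 * 4 * 3 * compute_factorial(2)
= 10 * 9 * 8 * 7 * 6 * 5 * 4 * 3 * 2 * compute_factorial(1)
= 10 * 9 * 8 * 7 * 6 * 5 * 4 * 3 * 2 * 1
= 3628800


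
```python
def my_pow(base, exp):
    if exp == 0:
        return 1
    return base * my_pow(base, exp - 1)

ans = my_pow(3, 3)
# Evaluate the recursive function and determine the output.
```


my_pow(3, 3)
= 3 * my_pow(3, 2)
= 3 * 3 * my_pow(3, 1)
= 3 * 3 * 3 * my_pow(3, 0)
= 3 * 3 * 3 * 1
= 27


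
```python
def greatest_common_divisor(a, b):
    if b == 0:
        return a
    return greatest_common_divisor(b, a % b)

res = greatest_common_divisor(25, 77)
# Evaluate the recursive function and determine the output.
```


greatest_common_divisor(25, 77)
= greatest_common_divisor(77, 25 % 77) = greatest_common_divisor(77, 25)
= greatest_common_divisor(25, 77 % 25) = greatest_common_divisor(25, 2)
= greatest_common_divisor(2, 25 % 2) = greatest_common_divisor(2, 1)
= greatest_common_divisor(1, 2 % 1) = greatest_common_divisor(1, 0)
b == 0, return a = 1


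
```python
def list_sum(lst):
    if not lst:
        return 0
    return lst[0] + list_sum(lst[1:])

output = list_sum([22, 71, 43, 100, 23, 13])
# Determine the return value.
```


list_sum([22, 71, 43, 100, 23, 13])
= 22 + list_sum([71, 43, 100, 23, 13])
= 22 + 71 + list_sum([43, 100, 23, 13])
= 22 + 71 + 43 + list_sum([100, 23, 13])
= 22 + 71 + 43 + 100 + list_sum([23, 13])
= 22 + 71 + 43 + 100 + 23 + list_sum([13])
= 22 + 71 + 43 + 100 + 23 + 13 + list_sum([])
= 22 + 71 + 43 + 100 + 23 + 13 + 0
= 272


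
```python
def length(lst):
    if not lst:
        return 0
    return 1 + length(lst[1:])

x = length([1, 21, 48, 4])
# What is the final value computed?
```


length([1, 21, 48, 4])
= 1 + length([21, 48, 4])
= 1 + 1 + length([48, 4])
= 1 + 1 + 1 + length([4])
= 1 + 1 + 1 + 1 + length([])
= 1 + 1 + 1 + 1 + 0
= 4


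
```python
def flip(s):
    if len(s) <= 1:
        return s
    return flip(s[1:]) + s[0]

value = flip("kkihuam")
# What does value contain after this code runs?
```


flip("kkihuam")
= flip("kihuam") + "k"
= flip("ihuam") + "k" + "k"
= flip("huam") + "i" + "k" + "k"
= flip("uam") + "h" + "i" + "k" + "k"
= flip("am") + "u" + "h" + "i" + "k" + "k"
= flip("m") + "a" + "u" + "h" + "i" + "k" + "k"
= "m" + "a" + "u" + "h" + "i" + "k" + "k"
= "mauhikk"


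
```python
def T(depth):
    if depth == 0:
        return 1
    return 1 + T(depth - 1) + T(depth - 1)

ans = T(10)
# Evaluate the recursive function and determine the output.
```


T(10)
= 1 + T(9) + T(9)
= 1 + 2 * T(9)
T(k) = 2^(k+1) - 1
T(0) = 1
T(1) = 3
T(2) = 7
T(3) = 15
T(4) = 31
T(10) = 2^11 - 1 = 2047


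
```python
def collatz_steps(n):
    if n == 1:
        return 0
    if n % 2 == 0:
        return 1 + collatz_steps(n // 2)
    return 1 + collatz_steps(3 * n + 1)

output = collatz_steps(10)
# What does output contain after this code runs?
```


collatz_steps(10)
10 is even -> collatz_steps(5)
5 is odd -> 3*5+1 = 16 -> collatz_steps(16)
16 is even -> collatz_steps(8)
8 is even -> collatz_steps(4)
4 is even -> collatz_steps(2)
2 is even -> collatz_steps(1)
Reached 1 after 6 steps
= 6


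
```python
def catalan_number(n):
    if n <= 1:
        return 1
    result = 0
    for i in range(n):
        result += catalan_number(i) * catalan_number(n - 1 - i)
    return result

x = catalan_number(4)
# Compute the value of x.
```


catalan_number(4)
= sum of catalan_number(i) * catalan_number(4-1-i) for i in 0..3
First compute sub-values bottom-up:
  catalan_number(0) = 1, catalan_number(1) = 1
  catalan_number(2) = 1*1 + 1*1 = 2
  catalan_number(3) = 1*2 + 1*1 + 2*1 = 5
Now catalan_number(4):
  catalan_number(0)*catalan_number(3) = 1*5 = 5
  catalan_number(1)*catalan_number(2) = 1*2 = 2
  catalan_number(2)*catalan_number(1) = 2*1 = 2
  catalan_number(3)*catalan_number(0) = 5*1 = 5
= 5 + 2 + 2 + 5
= 14


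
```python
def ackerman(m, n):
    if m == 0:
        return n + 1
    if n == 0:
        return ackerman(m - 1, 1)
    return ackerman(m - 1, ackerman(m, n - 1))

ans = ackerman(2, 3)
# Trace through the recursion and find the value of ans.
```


ackerman(2, 3)
= ackerman(1, ackerman(2, 2))
First compute ackerman(2, 2) = 7
= ackerman(1, 7)
= 9


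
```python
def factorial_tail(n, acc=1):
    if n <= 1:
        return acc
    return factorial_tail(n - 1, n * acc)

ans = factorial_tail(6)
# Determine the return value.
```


factorial_tail(6, 1)
= factorial_tail(5, 6 * 1) = factorial_tail(5, 6)
= factorial_tail(4, 5 * 6) = factorial_tail(4, 30)
= factorial_tail(3, 4 * 30) = factorial_tail(3, 120)
= factorial_tail(2, 3 * 120) = factorial_tail(2, 360)
= factorial_tail(1, 2 * 360) = factorial_tail(1, 720)
n <= 1, return acc = 720


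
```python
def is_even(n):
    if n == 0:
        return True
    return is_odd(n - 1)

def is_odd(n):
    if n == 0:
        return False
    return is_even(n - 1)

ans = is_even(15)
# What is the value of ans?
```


is_even(15)
= is_odd(14)
= is_even(13)
= is_odd(12)
= is_even(11)
= is_odd(10)
= is_even(9)
= is_odd(8)
= is_even(7)
= is_odd(6)
= is_even(5)
= is_odd(4)
= is_even(3)
= is_odd(2)
= is_even(1)
= is_odd(0)
n == 0: return False
= False


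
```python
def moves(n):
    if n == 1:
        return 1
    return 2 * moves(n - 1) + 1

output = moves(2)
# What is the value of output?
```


moves(2)
= 2 * moves(1) + 1
Now compute bottom-up:
moves(1) = 1
moves(2) = 2 * 1 + 1 = 3
= 3


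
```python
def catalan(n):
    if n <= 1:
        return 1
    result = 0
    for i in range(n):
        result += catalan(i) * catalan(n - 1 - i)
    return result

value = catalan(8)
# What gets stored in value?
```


catalan(8)
= sum of catalan(i) * catalan(8-1-i) for i in 0..7
First compute sub-values bottom-up:
  catalan(0) = 1, catalan(1) = 1
  catalan(2) = 1*1 + 1*1 = 2
  catalan(3) = 1*2 + 1*1 + 2*1 = 5
  catalan(4) = 1*5 + 1*2 + 2*1 + 5*1 = 14
  catalan(5) = 1*14 + 1*5 + 2*2 + 5*1 + 14*1 = 42
  catalan(6) = 1*42 + 1*14 + 2*5 + 5*2 + 14*1 + 42*1 = 132
  catalan(7) = 1*132 + 1*42 + 2*14 + 5*5 + 14*2 + 42*1 + 132*1 = 429
Now catalan(8):
  catalan(0)*catalan(7) = 1*429 = 429
  catalan(1)*catalan(6) = 1*132 = 132
  catalan(2)*catalan(5) = 2*42 = 84
  catalan(3)*catalan(4) = 5*14 = 70
  catalan(4)*catalan(3) = 14*5 = 70
  catalan(5)*catalan(2) = 42*2 = 84
  catalan(6)*catalan(1) = 132*1 = 132
  catalan(7)*catalan(0) = 429*1 = 429
= 429 + 132 + 84 + 70 + 70 + 84 + 132 + 429
= 1430
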